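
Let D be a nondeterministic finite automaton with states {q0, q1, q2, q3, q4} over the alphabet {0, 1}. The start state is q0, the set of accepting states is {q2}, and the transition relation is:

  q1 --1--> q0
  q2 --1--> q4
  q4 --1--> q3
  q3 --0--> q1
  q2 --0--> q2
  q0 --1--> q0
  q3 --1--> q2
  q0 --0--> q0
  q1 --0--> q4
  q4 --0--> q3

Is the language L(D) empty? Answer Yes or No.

The states reachable from the start state are {q0}.
None of the accepting states {q2} is reachable, so no string is accepted and L(D) = ∅.

Yes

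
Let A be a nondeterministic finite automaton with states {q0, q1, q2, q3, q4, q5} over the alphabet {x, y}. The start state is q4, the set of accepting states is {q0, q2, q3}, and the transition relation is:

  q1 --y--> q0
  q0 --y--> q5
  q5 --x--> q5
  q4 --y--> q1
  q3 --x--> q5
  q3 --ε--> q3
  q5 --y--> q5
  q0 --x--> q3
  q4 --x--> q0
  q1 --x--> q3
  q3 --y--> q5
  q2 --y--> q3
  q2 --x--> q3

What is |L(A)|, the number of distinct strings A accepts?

5

The useful subgraph on states {q0, q1, q3, q4} is acyclic, so L(A) is finite; the longest accepting path visits 4 useful states, giving maximum string length 3.
Counting accepting paths from q4 by length: 1 of length 1, 3 of length 2, 1 of length 3. Total 5.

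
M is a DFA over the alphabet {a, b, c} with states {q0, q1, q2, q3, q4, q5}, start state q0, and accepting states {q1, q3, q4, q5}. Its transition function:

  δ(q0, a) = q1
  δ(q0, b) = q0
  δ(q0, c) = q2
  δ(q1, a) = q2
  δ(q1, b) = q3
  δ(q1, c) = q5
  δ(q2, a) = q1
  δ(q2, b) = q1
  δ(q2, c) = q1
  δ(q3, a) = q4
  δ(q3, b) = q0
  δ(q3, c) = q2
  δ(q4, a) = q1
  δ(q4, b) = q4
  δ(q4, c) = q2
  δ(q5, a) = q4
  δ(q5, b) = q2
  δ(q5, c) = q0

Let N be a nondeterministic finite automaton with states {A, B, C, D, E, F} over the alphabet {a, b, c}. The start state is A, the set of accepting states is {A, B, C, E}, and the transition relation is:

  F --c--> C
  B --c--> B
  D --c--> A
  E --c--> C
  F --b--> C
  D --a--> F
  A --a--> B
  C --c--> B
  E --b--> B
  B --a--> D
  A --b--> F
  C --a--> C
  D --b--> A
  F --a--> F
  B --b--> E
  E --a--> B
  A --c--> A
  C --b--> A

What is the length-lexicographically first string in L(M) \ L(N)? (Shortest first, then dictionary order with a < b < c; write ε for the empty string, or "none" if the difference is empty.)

ba

The string ba is accepted by M but not by N.
No shorter string lies in the difference, and ba is the lexicographically first length-2 string in L(M) \ L(N).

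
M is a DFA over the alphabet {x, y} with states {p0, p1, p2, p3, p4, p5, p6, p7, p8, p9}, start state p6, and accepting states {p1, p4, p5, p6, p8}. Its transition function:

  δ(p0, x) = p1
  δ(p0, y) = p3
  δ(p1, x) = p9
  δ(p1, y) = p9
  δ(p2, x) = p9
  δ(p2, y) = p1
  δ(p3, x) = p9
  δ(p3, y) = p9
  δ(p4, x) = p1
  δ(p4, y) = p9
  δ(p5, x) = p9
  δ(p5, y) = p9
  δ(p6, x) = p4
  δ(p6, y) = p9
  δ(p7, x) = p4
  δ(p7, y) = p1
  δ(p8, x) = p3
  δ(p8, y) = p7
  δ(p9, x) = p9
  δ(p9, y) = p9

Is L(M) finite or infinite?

The useful states (reachable from p6 and able to reach an accepting state) are {p1, p4, p6}.
Restricted to these states the transition graph has no cycle, so every accepting path has bounded length and L is finite.

finite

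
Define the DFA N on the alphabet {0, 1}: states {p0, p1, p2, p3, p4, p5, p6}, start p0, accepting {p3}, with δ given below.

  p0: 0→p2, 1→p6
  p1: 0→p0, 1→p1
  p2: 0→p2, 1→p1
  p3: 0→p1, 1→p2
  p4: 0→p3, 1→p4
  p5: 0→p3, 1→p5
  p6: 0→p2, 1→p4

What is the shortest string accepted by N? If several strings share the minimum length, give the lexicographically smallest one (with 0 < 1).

A breadth-first search from p0 reaches an accepting state first via the path p0 → p6 → p4 → p3 on input 110.
No string of length < 3 is accepted (BFS exhausts all shorter strings without reaching an accepting state), and 110 is the lexicographically least accepting string of length 3.

110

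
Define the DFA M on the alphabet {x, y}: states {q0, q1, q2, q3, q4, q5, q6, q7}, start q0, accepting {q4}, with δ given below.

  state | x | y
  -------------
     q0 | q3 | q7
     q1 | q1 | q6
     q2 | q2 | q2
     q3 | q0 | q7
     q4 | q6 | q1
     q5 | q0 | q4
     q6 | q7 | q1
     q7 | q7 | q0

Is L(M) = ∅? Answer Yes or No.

The states reachable from the start state are {q0, q3, q7}.
None of the accepting states {q4} is reachable, so no string is accepted and L(M) = ∅.

Yes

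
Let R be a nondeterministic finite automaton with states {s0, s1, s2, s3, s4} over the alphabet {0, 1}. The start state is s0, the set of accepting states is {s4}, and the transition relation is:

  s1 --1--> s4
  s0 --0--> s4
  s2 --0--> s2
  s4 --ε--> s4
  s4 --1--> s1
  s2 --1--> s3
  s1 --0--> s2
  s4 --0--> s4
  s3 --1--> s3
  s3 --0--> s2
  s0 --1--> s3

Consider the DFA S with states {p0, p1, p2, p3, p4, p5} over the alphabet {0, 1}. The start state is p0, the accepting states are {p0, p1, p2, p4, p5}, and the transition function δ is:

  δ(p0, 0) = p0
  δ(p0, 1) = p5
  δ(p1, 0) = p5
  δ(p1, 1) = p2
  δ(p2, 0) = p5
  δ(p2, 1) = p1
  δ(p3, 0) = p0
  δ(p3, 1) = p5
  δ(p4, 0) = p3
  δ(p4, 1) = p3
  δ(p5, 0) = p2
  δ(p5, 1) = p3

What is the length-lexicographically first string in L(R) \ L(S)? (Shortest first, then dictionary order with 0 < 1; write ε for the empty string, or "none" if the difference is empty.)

011

The string 011 is accepted by R but not by S.
No shorter string lies in the difference, and 011 is the lexicographically first length-3 string in L(R) \ L(S).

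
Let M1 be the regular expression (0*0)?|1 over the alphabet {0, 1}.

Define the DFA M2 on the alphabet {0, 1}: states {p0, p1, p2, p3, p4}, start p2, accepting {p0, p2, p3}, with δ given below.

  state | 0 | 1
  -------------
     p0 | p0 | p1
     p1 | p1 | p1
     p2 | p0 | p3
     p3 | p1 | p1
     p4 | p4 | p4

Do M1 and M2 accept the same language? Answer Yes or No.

Yes

Converting the expression M1 to a DFA (subset construction, then merging equivalent states) gives the minimal DFA with states {r0, r1, r2, r3}, start state r0, accepting states {r0, r1, r2} and transitions r0: 0→r1, 1→r2; r1: 0→r1, 1→r3; r2: 0→r3, 1→r3; r3: 0→r3, 1→r3.
Exploring the product automaton M1 × M2 from the start pair (r0, p2), following both machines on each input symbol, reaches 4 state pairs: (r0, p2), (r1, p0), (r2, p3), (r3, p1).
M1 accepts in {r0, r1, r2} and M2 accepts in {p0, p2, p3}. In every reachable pair the two components are either both accepting — (r0, p2), (r1, p0), (r2, p3) — or both non-accepting, so no string is accepted by exactly one of the machines: L(M1) \ L(M2) and L(M2) \ L(M1) are both empty.
Hence every string is accepted by M1 iff it is accepted by M2, and the two languages coincide.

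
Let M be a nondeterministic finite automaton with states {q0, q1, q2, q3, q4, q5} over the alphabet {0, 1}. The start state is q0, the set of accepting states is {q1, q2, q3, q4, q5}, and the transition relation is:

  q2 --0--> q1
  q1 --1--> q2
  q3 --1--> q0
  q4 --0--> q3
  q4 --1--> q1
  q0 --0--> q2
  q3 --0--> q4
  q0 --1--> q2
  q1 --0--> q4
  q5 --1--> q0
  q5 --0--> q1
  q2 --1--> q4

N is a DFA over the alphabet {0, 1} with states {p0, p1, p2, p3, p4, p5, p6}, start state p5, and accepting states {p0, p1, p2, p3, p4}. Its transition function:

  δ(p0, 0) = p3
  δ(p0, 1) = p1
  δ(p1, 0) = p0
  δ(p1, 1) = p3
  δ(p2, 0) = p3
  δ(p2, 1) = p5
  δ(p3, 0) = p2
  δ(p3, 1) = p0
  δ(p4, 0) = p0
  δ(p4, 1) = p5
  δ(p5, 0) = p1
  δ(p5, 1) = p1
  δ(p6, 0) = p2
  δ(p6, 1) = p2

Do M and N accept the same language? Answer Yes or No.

Yes

Exploring the product automaton M × N from the start pair (q0, p5), following both machines on each input symbol, reaches 5 state pairs: (q0, p5), (q2, p1), (q1, p0), (q4, p3), (q3, p2).
M accepts in {q1, q2, q3, q4, q5} and N accepts in {p0, p1, p2, p3, p4}. In every reachable pair the two components are either both accepting — (q2, p1), (q1, p0), (q4, p3), (q3, p2) — or both non-accepting, so no string is accepted by exactly one of the machines: L(M) \ L(N) and L(N) \ L(M) are both empty.
Hence every string is accepted by M iff it is accepted by N, and the two languages coincide.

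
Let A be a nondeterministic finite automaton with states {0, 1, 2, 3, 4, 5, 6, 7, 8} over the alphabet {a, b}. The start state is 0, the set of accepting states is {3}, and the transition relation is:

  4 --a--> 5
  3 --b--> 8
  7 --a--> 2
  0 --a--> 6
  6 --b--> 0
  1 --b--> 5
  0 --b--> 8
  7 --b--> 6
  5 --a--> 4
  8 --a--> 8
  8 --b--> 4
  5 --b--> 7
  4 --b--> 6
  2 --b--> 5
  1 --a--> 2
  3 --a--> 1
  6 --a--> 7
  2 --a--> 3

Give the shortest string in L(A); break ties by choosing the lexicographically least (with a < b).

A breadth-first search from 0 reaches an accepting state first via the path 0 → 6 → 7 → 2 → 3 on input aaaa.
No string of length < 4 is accepted (BFS exhausts all shorter strings without reaching an accepting state), and aaaa is the lexicographically least accepting string of length 4.

aaaa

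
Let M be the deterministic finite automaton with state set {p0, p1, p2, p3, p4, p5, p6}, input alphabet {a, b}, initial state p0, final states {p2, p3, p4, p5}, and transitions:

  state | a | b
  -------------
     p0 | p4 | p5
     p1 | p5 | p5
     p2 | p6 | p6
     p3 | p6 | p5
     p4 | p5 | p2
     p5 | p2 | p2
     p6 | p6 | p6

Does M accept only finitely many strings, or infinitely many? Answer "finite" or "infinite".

The useful states (reachable from p0 and able to reach an accepting state) are {p0, p2, p4, p5}.
Restricted to these states the transition graph has no cycle, so every accepting path has bounded length and L is finite.

finite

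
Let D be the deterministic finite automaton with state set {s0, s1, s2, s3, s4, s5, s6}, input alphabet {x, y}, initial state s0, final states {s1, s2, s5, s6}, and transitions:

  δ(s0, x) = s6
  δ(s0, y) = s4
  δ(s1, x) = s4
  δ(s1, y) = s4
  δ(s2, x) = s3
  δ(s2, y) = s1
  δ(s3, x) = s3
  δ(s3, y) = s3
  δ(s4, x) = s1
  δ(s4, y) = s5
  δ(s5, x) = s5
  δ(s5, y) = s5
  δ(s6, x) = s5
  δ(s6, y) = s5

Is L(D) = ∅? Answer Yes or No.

The string x is accepted: the run s0 → s6 ends in the accepting state s6.
Since at least one string is accepted, L(D) is not empty.

No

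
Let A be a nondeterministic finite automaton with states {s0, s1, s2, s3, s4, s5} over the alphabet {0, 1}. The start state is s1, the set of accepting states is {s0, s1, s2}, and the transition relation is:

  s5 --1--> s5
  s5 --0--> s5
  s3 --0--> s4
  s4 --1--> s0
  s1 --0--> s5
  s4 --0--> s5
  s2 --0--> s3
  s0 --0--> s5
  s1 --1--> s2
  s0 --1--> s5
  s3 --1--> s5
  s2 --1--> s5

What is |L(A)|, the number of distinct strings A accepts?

The useful subgraph on states {s0, s1, s2, s3, s4} is acyclic, so L(A) is finite; the longest accepting path visits 5 useful states, giving maximum string length 4.
Counting accepting paths from s1 by length: 1 of length 0, 1 of length 1, 1 of length 4. Total 3.

3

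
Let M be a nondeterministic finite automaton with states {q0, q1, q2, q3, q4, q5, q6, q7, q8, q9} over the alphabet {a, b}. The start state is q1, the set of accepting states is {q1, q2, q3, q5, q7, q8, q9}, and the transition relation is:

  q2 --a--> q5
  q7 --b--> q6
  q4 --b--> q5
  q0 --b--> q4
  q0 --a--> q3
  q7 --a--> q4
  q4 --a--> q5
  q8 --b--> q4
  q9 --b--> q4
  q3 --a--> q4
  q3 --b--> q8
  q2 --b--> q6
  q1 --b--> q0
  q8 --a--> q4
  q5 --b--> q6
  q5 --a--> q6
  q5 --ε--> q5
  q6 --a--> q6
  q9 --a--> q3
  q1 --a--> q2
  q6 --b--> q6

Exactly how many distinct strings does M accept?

The useful subgraph on states {q0, q1, q2, q3, q4, q5, q8} is acyclic, so L(M) is finite; the longest accepting path visits 6 useful states, giving maximum string length 5.
Counting accepting paths from q1 by length: 1 of length 0, 1 of length 1, 2 of length 2, 3 of length 3, 2 of length 4, 4 of length 5. Total 13.

13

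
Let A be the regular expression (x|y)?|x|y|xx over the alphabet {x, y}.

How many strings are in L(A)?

The expression has no Kleene star, so L(A) is finite. Expanding the alternatives gives {ε, x, y, xx}.
That is 1 of length 0, 2 of length 1, 1 of length 2: 4 strings in all.

4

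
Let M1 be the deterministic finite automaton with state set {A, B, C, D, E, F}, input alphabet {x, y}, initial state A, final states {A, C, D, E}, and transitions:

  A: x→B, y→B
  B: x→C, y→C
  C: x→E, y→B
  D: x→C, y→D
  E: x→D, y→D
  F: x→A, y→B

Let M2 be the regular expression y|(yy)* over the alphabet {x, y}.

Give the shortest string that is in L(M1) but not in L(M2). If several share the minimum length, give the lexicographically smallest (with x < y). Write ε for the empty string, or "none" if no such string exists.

The string xx is accepted by M1 but not by M2.
No shorter string lies in the difference, and xx is the lexicographically first length-2 string in L(M1) \ L(M2).

xx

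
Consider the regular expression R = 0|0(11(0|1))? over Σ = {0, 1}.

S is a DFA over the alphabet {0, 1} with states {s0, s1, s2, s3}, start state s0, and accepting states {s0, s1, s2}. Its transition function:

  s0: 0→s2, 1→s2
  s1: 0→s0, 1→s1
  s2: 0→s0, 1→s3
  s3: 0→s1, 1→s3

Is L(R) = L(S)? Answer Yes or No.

The string 0111 is accepted by R but rejected by S.
So L(R) ≠ L(S).

No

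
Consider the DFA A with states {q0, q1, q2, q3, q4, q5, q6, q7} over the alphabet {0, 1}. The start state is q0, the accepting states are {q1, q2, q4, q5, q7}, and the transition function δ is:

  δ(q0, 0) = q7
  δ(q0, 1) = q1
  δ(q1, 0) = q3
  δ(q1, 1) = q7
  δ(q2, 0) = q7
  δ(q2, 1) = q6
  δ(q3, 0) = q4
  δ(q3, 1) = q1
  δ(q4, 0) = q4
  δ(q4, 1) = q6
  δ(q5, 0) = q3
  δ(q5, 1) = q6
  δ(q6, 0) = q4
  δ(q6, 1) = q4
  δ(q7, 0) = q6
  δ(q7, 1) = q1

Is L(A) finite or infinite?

infinite

State q1 is reachable from the start and can reach an accepting state, and it lies on the cycle q1 → q3 → q1.
Traversing that cycle any number of times yields accepted strings of unbounded length, so the language is infinite.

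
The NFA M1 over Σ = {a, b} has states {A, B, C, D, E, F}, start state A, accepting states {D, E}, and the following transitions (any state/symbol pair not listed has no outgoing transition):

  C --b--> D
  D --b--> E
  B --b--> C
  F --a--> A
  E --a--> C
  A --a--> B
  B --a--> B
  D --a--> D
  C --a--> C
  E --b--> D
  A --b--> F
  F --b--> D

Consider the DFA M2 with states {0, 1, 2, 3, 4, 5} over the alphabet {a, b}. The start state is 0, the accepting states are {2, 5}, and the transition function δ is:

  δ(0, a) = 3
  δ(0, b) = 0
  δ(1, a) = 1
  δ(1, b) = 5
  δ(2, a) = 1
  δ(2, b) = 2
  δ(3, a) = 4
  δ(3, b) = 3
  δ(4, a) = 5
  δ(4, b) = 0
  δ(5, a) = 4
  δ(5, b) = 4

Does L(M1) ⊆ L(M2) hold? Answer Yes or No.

No

The string bb is in L(M1) but not in L(M2).
So L(M1) ⊄ L(M2).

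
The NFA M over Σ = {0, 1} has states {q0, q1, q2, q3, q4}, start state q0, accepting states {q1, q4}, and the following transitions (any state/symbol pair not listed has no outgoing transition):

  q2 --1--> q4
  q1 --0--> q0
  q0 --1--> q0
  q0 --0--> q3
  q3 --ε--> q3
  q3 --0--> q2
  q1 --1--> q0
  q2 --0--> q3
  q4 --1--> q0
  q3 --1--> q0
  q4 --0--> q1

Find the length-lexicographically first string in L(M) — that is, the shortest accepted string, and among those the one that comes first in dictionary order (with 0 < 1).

001

A breadth-first search from q0 reaches an accepting state first via the path q0 → q3 → q2 → q4 on input 001.
No string of length < 3 is accepted (BFS exhausts all shorter strings without reaching an accepting state), and 001 is the lexicographically least accepting string of length 3.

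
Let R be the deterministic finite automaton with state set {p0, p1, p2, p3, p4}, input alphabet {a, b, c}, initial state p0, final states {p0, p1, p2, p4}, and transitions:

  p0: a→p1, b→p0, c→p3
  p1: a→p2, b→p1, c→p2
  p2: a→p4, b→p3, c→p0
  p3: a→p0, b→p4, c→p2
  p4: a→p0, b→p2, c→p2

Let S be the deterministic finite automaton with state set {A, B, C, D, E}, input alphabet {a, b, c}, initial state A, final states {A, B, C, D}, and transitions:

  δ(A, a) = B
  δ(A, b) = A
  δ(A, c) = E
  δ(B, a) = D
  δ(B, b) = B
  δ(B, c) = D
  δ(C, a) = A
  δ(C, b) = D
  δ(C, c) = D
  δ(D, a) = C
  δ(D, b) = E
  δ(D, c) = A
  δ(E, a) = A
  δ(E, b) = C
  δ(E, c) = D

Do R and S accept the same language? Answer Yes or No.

Exploring the product automaton R × S from the start pair (p0, A), following both machines on each input symbol, reaches 5 state pairs: (p0, A), (p1, B), (p3, E), (p2, D), (p4, C).
R accepts in {p0, p1, p2, p4} and S accepts in {A, B, C, D}. In every reachable pair the two components are either both accepting — (p0, A), (p1, B), (p2, D), (p4, C) — or both non-accepting, so no string is accepted by exactly one of the machines: L(R) \ L(S) and L(S) \ L(R) are both empty.
Hence every string is accepted by R iff it is accepted by S, and the two languages coincide.

Yes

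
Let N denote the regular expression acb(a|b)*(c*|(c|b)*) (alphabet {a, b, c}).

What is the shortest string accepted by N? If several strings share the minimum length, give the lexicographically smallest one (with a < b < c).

By inspection of the expression, no string of length less than 3 matches, and acb is the lexicographically first match of length 3.

acb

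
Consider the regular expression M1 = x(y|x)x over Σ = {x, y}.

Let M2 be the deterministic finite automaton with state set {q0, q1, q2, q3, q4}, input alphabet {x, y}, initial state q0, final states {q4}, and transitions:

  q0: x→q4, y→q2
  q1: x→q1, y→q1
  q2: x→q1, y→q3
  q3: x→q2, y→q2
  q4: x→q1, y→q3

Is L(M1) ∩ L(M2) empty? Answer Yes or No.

Yes

Converting the expression M1 to a DFA (subset construction, then merging equivalent states) gives the minimal DFA with states {r0, r1, r2, r3, r4}, start state r0, accepting states {r4} and transitions r0: x→r1, y→r2; r1: x→r3, y→r3; r2: x→r2, y→r2; r3: x→r4, y→r2; r4: x→r2, y→r2.
Exploring the product automaton M1 × M2 from the start pair (r0, q0), following both machines on each input symbol, reaches 9 state pairs: (r0, q0), (r1, q4), (r2, q2), (r3, q1), (r3, q3), (r2, q1), (r2, q3), (r4, q1), (r4, q2).
M1 accepts in {r4} and M2 accepts in {q4}; no reachable pair has both components accepting, so no string drives both machines to acceptance simultaneously and L(M1) ∩ L(M2) = ∅.
So no string is accepted by both, and the intersection is empty.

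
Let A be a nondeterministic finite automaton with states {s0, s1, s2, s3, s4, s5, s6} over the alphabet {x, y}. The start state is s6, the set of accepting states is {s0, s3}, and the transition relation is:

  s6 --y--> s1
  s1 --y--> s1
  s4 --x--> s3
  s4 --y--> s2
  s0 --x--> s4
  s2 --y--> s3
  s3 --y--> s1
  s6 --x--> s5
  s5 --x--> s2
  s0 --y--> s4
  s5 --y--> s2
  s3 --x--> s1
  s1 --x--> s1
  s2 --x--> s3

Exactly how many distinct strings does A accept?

The useful subgraph on states {s2, s3, s5, s6} is acyclic, so L(A) is finite; the longest accepting path visits 4 useful states, giving maximum string length 3.
Counting accepting paths from s6 by length: 4 of length 3. Total 4.

4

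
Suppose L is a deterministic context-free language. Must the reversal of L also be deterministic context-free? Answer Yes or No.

L = {c bⁿaⁿ : n≥0} ∪ {d b²ⁿaⁿ : n≥0} is a DCFL: the first symbol tells a deterministic PDA whether to pop one or two b's per a. Its reversal Lᴿ = {aⁿbⁿ c : n≥0} ∪ {aⁿb²ⁿ d : n≥0} is not. DCFLs are closed under right quotient by regular languages, and Lᴿ/{c, d} = {aⁿbⁿ : n≥0} ∪ {aⁿb²ⁿ : n≥0} — the standard context-free language accepted by no deterministic PDA (intuitively the machine would have to commit to a b-to-a ratio before the distinguishing marker arrives; formally, a DPDA for it would have a single run on aⁿb²ⁿ, accepting after the prefix aⁿbⁿ and accepting again after n more b's; an ordinary PDA that simulates it on a's and b's and, at any moment when it is accepting, may switch to reading only a fresh letter e while feeding each e to the simulation as a b, would accept aⁱbʲeᵏ (k≥1) exactly when both aⁱbʲ and aⁱbʲ⁺ᵏ are in the language, i.e. its language intersected with the regular set a*b*e⁺ would be exactly {aⁿbⁿeⁿ : n≥1} — impossible, since context-free languages are closed under intersection with regular sets and {aⁿbⁿeⁿ} is not context-free). So Lᴿ cannot be a DCFL.

No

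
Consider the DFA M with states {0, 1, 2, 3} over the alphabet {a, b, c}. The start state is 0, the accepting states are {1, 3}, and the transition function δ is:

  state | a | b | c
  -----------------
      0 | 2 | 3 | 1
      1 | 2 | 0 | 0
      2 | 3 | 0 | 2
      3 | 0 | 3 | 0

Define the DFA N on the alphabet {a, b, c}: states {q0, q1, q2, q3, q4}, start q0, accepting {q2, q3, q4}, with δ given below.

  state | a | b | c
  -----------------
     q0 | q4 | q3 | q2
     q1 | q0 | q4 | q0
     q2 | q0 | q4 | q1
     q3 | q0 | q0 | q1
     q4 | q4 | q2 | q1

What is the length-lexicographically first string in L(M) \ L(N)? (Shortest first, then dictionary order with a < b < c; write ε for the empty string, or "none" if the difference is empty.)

bb

The string bb is accepted by M but not by N.
No shorter string lies in the difference, and bb is the lexicographically first length-2 string in L(M) \ L(N).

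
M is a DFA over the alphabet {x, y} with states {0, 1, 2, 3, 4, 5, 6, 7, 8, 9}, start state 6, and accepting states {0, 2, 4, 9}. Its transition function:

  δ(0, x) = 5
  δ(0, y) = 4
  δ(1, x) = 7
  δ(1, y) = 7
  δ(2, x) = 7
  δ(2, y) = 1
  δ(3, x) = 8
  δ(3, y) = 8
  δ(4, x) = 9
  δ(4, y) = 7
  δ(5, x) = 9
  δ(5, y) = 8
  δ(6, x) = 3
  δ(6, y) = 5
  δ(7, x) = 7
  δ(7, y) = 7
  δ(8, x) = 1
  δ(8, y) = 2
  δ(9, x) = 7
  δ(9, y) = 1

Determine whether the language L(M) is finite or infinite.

finite

The useful states (reachable from 6 and able to reach an accepting state) are {2, 3, 5, 6, 8, 9}.
Restricted to these states the transition graph has no cycle, so every accepting path has bounded length and L is finite.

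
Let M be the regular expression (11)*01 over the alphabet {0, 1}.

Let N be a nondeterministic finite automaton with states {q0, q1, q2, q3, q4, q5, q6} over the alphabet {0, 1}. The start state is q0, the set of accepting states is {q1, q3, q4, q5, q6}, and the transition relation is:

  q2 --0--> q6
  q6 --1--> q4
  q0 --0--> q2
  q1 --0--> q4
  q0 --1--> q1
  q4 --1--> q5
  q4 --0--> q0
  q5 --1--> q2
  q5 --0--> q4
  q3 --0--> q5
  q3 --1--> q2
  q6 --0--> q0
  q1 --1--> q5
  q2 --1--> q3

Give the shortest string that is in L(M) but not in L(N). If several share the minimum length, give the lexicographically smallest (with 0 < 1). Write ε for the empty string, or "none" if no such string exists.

The string 111101 is accepted by M but not by N.
No shorter string lies in the difference, and 111101 is the lexicographically first length-6 string in L(M) \ L(N).

111101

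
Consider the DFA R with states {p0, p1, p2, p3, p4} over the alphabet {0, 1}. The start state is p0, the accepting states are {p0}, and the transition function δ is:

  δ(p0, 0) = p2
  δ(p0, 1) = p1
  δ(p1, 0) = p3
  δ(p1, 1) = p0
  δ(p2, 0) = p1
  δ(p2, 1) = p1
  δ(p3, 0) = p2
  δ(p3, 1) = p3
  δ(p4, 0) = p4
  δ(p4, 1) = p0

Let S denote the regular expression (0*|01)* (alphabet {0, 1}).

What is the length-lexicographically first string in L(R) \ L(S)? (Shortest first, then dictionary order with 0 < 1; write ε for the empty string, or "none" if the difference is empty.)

The string 11 is accepted by R but not by S.
No shorter string lies in the difference, and 11 is the lexicographically first length-2 string in L(R) \ L(S).

11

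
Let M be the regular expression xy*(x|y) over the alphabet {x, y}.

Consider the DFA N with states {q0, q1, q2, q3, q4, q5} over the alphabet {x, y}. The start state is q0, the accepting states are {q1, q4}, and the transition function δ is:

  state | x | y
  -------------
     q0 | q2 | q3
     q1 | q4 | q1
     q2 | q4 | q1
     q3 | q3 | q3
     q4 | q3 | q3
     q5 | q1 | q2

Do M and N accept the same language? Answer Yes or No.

Converting the expression M to a DFA (subset construction, then merging equivalent states) gives the minimal DFA with states {m0, m1, m2, m3, m4}, start state m0, accepting states {m3, m4} and transitions m0: x→m1, y→m2; m1: x→m3, y→m4; m2: x→m2, y→m2; m3: x→m2, y→m2; m4: x→m3, y→m4.
Exploring the product automaton M × N from the start pair (m0, q0), following both machines on each input symbol, reaches 5 state pairs: (m0, q0), (m1, q2), (m2, q3), (m3, q4), (m4, q1).
M accepts in {m3, m4} and N accepts in {q1, q4}. In every reachable pair the two components are either both accepting — (m3, q4), (m4, q1) — or both non-accepting, so no string is accepted by exactly one of the machines: L(M) \ L(N) and L(N) \ L(M) are both empty.
Hence every string is accepted by M iff it is accepted by N, and the two languages coincide.

Yes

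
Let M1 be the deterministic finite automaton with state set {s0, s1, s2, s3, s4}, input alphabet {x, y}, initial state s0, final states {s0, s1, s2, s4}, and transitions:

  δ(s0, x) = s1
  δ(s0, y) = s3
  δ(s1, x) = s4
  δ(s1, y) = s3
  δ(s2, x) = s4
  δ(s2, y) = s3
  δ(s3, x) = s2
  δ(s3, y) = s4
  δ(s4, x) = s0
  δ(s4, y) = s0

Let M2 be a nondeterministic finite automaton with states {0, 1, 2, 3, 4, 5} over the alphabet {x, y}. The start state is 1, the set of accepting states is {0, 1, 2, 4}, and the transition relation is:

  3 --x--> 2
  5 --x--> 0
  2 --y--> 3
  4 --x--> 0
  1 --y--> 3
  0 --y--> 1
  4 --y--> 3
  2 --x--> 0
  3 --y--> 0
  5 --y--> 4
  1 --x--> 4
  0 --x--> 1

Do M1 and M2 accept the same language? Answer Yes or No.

Yes

Exploring the product automaton M1 × M2 from the start pair (s0, 1), following both machines on each input symbol, reaches 5 state pairs: (s0, 1), (s1, 4), (s3, 3), (s4, 0), (s2, 2).
M1 accepts in {s0, s1, s2, s4} and M2 accepts in {0, 1, 2, 4}. In every reachable pair the two components are either both accepting — (s0, 1), (s1, 4), (s4, 0), (s2, 2) — or both non-accepting, so no string is accepted by exactly one of the machines: L(M1) \ L(M2) and L(M2) \ L(M1) are both empty.
Hence every string is accepted by M1 iff it is accepted by M2, and the two languages coincide.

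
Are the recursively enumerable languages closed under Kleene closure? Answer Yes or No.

Dovetail over all factorisations of the input into blocks and all step bounds, running the recogniser for L on every block of a factorisation; accept if some factorisation has all of its blocks accepted.
So the recursively enumerable languages are closed under Kleene star.

Yes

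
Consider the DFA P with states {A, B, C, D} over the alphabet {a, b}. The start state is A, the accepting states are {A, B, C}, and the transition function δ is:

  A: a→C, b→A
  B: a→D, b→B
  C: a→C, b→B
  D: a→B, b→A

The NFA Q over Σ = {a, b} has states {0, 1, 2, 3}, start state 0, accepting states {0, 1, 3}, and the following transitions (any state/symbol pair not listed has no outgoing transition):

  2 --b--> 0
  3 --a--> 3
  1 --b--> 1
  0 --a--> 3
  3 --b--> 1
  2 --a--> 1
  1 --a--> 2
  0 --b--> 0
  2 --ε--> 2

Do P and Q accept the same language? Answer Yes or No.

Exploring the product automaton P × Q from the start pair (A, 0), following both machines on each input symbol, reaches 4 state pairs: (A, 0), (C, 3), (B, 1), (D, 2).
P accepts in {A, B, C} and Q accepts in {0, 1, 3}. In every reachable pair the two components are either both accepting — (A, 0), (C, 3), (B, 1) — or both non-accepting, so no string is accepted by exactly one of the machines: L(P) \ L(Q) and L(Q) \ L(P) are both empty.
Hence every string is accepted by P iff it is accepted by Q, and the two languages coincide.

Yes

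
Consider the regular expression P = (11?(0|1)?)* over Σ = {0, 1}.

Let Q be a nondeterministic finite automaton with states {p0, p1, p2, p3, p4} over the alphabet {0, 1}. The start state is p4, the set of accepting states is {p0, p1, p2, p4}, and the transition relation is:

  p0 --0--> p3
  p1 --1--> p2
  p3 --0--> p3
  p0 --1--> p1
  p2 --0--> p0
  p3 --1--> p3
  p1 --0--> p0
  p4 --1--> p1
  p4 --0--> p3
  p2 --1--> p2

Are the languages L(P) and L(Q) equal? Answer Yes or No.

Converting the expression P to a DFA (subset construction, then merging equivalent states) gives the minimal DFA with states {r0, r1, r2}, start state r0, accepting states {r0, r2} and transitions r0: 0→r1, 1→r2; r1: 0→r1, 1→r1; r2: 0→r0, 1→r2.
Exploring the product automaton P × Q from the start pair (r0, p4), following both machines on each input symbol, reaches 5 state pairs: (r0, p4), (r1, p3), (r2, p1), (r0, p0), (r2, p2).
P accepts in {r0, r2} and Q accepts in {p0, p1, p2, p4}. In every reachable pair the two components are either both accepting — (r0, p4), (r2, p1), (r0, p0), (r2, p2) — or both non-accepting, so no string is accepted by exactly one of the machines: L(P) \ L(Q) and L(Q) \ L(P) are both empty.
Hence every string is accepted by P iff it is accepted by Q, and the two languages coincide.

Yes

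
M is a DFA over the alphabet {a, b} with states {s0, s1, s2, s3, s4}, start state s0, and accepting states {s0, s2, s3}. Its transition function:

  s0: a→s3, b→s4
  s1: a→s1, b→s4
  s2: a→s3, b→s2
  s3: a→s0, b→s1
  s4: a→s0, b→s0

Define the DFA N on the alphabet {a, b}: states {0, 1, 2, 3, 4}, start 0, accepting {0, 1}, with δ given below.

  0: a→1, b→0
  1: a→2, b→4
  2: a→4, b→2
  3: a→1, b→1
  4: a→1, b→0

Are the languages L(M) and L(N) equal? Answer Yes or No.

No

The string aa is accepted by M but rejected by N.
So L(M) ≠ L(N).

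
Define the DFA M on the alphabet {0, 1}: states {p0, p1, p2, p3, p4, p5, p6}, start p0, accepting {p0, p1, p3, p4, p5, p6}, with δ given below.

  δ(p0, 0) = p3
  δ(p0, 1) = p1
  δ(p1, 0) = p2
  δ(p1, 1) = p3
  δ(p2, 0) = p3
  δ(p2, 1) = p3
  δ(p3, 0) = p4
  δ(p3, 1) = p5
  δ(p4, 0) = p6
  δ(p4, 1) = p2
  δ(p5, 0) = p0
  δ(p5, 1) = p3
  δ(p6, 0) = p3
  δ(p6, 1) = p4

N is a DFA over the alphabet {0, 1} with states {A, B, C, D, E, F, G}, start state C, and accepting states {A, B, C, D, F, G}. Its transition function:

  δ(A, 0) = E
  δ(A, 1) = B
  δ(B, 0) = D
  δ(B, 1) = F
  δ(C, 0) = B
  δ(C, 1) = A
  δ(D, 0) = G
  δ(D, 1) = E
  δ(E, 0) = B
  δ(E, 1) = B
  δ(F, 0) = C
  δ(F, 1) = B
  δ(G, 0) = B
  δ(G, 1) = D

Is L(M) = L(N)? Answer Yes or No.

Yes

Exploring the product automaton M × N from the start pair (p0, C), following both machines on each input symbol, reaches 7 state pairs: (p0, C), (p3, B), (p1, A), (p4, D), (p5, F), (p2, E), (p6, G).
M accepts in {p0, p1, p3, p4, p5, p6} and N accepts in {A, B, C, D, F, G}. In every reachable pair the two components are either both accepting — (p0, C), (p3, B), (p1, A), (p4, D), (p5, F), (p6, G) — or both non-accepting, so no string is accepted by exactly one of the machines: L(M) \ L(N) and L(N) \ L(M) are both empty.
Hence every string is accepted by M iff it is accepted by N, and the two languages coincide.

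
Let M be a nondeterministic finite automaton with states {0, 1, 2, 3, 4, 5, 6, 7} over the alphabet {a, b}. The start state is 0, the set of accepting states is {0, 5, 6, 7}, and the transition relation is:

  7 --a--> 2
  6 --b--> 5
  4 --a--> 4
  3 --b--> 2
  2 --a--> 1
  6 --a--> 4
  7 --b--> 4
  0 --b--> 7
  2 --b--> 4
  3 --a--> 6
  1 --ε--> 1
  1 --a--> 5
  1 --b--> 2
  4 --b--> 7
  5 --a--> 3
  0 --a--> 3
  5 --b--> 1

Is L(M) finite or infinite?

infinite

State 2 is reachable from the start and can reach an accepting state, and it lies on the cycle 2 → 1 → 2.
Traversing that cycle any number of times yields accepted strings of unbounded length, so the language is infinite.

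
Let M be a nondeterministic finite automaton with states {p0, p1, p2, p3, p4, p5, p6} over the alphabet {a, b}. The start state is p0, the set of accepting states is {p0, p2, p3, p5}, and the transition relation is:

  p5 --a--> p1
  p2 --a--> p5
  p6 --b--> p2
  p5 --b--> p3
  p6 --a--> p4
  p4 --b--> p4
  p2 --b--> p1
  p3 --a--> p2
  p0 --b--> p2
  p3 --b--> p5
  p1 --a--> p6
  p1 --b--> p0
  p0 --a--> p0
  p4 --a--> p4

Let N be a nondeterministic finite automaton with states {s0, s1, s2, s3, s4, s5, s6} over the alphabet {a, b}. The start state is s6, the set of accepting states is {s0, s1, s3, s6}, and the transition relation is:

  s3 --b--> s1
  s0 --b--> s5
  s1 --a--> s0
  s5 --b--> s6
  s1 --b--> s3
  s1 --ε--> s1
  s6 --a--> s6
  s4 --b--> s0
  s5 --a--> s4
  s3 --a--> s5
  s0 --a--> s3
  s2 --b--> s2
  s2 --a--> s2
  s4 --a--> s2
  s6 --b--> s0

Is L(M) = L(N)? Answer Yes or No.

Exploring the product automaton M × N from the start pair (p0, s6), following both machines on each input symbol, reaches 7 state pairs: (p0, s6), (p2, s0), (p5, s3), (p1, s5), (p3, s1), (p6, s4), (p4, s2).
M accepts in {p0, p2, p3, p5} and N accepts in {s0, s1, s3, s6}. In every reachable pair the two components are either both accepting — (p0, s6), (p2, s0), (p5, s3), (p3, s1) — or both non-accepting, so no string is accepted by exactly one of the machines: L(M) \ L(N) and L(N) \ L(M) are both empty.
Hence every string is accepted by M iff it is accepted by N, and the two languages coincide.

Yes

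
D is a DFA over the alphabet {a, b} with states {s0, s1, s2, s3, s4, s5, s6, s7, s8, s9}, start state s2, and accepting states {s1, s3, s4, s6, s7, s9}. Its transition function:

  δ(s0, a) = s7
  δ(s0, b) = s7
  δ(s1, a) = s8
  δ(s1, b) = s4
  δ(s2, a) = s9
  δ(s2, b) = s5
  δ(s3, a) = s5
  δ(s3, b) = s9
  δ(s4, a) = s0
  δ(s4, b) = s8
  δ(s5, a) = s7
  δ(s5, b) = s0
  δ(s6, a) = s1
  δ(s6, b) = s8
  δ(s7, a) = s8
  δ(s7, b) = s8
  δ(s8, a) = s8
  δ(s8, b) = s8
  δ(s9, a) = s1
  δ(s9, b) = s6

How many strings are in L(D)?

The useful subgraph on states {s0, s1, s2, s4, s5, s6, s7, s9} is acyclic, so L(D) is finite; the longest accepting path visits 7 useful states, giving maximum string length 6.
Counting accepting paths from s2 by length: 1 of length 1, 3 of length 2, 4 of length 3, 1 of length 4, 2 of length 5, 2 of length 6. Total 13.

13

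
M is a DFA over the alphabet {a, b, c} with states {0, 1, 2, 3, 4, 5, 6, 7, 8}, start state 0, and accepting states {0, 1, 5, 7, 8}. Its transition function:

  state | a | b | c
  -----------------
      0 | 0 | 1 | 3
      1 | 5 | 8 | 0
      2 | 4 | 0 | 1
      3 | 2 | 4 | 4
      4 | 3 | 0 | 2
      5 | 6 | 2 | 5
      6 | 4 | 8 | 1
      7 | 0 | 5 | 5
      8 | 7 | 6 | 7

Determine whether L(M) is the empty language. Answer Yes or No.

No

The empty string ε is accepted: the run 0 ends in the accepting state 0.
Since at least one string is accepted, L(M) is not empty.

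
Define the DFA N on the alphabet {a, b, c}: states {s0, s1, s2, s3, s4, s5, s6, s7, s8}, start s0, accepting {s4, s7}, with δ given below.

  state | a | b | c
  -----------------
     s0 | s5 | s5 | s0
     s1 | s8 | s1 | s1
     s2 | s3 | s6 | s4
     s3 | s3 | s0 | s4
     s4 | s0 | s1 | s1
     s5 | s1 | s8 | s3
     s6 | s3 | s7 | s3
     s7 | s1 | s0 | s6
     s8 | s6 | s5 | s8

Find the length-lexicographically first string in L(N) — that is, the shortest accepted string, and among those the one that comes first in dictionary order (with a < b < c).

acc

A breadth-first search from s0 reaches an accepting state first via the path s0 → s5 → s3 → s4 on input acc.
No string of length < 3 is accepted (BFS exhausts all shorter strings without reaching an accepting state), and acc is the lexicographically least accepting string of length 3.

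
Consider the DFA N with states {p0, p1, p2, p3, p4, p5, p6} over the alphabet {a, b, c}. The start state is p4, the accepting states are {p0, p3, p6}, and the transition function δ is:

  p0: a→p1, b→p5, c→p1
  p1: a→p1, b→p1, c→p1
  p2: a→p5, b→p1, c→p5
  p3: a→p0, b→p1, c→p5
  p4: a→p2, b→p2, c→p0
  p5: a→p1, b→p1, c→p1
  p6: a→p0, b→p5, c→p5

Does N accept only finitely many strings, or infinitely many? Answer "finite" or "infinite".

The useful states (reachable from p4 and able to reach an accepting state) are {p0, p4}.
Restricted to these states the transition graph has no cycle, so every accepting path has bounded length and L is finite.

finite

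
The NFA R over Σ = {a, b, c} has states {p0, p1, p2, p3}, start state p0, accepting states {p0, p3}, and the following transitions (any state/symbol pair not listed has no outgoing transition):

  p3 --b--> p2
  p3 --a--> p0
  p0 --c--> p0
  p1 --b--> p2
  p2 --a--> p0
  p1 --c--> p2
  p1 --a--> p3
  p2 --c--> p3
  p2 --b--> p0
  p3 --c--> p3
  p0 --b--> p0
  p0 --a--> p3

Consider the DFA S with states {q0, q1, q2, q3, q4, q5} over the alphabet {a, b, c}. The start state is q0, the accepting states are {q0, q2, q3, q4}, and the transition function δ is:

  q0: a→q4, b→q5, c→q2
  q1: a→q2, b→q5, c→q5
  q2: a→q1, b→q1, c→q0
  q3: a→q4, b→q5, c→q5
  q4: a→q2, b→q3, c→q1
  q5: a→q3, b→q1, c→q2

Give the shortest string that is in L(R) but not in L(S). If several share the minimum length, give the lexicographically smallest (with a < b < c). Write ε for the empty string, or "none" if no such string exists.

The string b is accepted by R but not by S.
No shorter string lies in the difference, and b is the lexicographically first length-1 string in L(R) \ L(S).

b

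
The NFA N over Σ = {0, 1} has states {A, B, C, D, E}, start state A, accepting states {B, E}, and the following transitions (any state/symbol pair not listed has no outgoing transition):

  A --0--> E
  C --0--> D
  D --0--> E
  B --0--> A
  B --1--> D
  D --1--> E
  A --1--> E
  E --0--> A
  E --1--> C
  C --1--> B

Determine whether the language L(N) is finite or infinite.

State A is reachable from the start and can reach an accepting state, and it lies on the cycle A → E → A.
Traversing that cycle any number of times yields accepted strings of unbounded length, so the language is infinite.

infinite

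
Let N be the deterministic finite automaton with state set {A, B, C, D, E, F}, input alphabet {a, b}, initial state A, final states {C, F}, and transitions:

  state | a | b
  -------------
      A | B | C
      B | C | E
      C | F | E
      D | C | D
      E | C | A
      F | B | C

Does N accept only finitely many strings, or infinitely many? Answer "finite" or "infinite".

State A is reachable from the start and can reach an accepting state, and it lies on the cycle A → B → C → E → A.
Traversing that cycle any number of times yields accepted strings of unbounded length, so the language is infinite.

infinite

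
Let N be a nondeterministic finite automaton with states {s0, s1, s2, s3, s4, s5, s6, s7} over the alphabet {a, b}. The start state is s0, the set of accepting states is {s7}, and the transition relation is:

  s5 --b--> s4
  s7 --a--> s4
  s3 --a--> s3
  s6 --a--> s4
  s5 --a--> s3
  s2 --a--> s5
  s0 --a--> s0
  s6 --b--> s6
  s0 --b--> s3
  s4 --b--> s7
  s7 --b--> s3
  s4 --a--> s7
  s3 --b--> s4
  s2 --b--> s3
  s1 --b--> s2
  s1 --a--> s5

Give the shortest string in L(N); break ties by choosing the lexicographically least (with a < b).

bba

A breadth-first search from s0 reaches an accepting state first via the path s0 → s3 → s4 → s7 on input bba.
No string of length < 3 is accepted (BFS exhausts all shorter strings without reaching an accepting state), and bba is the lexicographically least accepting string of length 3.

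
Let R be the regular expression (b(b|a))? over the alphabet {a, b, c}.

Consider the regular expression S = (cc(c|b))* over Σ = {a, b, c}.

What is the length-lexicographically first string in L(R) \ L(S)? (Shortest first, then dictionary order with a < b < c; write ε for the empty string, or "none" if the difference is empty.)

ba

The string ba is accepted by R but not by S.
No shorter string lies in the difference, and ba is the lexicographically first length-2 string in L(R) \ L(S).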